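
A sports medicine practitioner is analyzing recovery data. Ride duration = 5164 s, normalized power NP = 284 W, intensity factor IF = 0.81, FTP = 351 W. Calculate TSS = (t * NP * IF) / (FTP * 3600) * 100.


Numerator = 5164 * 284 * 0.81 = 1187926.56
Denominator = 351 * 3600 = 1263600
TSS = 1187926.56 / 1263600 * 100
= 94.01

94.01 TSS


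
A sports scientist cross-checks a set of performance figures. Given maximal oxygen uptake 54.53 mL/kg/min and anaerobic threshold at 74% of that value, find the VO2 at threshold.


Percentage as decimal = 0.74
VO2 at AT = 54.53 * 0.74 = 40.35 mL/kg/min

40.35 mL/kg/min


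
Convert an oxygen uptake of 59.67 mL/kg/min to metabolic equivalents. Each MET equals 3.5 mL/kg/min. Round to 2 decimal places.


One MET = 3.5 mL/kg/min
Number of METs = 59.67 / 3.5
= 17.05 METs

17.05 METs


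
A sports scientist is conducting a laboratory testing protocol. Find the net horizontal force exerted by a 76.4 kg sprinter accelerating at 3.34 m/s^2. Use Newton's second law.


Newton's second law: F = m * a
F = 76.4 * 3.34 = 255.18 N

255.18 N


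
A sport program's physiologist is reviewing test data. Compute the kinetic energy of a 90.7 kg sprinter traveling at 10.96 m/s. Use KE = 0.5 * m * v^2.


Velocity squared = 120.1216
KE = 0.5 * 90.7 * 120.1216 = 5447.51 J

5447.51 J


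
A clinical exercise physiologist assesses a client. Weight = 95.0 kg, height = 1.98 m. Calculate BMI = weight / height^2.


height^2 = 1.98^2 = 3.9204
BMI = 95.0 / 3.9204 = 24.23 kg/m^2

24.23 kg/m^2


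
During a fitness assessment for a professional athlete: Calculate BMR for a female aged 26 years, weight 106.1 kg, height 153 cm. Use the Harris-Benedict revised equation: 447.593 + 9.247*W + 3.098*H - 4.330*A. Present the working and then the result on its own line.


Substituting values:
W term = 9.247 * 106.1 = 981.1067
H term = 3.098 * 153 = 473.994
A term = 4.330 * 26 = 112.58
BMR = 1790.11 kcal/day

1790.11 kcal/day


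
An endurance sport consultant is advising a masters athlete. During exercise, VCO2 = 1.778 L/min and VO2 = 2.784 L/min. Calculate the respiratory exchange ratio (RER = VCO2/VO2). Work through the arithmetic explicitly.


RER = VCO2 / VO2
= 1.778 / 2.784
= 0.6386

0.6386


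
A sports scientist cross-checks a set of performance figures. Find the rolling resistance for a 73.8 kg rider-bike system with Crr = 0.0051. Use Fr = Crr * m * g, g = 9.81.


m * g = 73.8 * 9.81 = 723.978 N
Fr = 0.0051 * 723.978 = 3.692 N

3.692 N


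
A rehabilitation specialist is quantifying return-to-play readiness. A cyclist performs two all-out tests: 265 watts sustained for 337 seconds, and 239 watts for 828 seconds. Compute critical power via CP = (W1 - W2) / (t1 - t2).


W1 = P1 * t1 = 265 * 337 = 89305 J
W2 = P2 * t2 = 239 * 828 = 197892 J
CP = (89305 - 197892) / (337 - 828)
= 221.15 W

221.15 W


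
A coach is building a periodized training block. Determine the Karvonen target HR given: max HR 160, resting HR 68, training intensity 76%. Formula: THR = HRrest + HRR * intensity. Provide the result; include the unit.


HRR = HRmax - HRrest = 160 - 68 = 92
THR = 68 + 92 * 0.76
= 137.92 bpm

137.92 bpm


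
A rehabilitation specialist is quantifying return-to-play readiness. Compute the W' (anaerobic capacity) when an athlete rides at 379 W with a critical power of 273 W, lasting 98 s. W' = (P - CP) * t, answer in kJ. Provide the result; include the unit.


Above-CP power = 106 W
Duration = 98 s
W' = 106 * 98 = 10388 J
Convert: 10388 / 1000 = 10.388 kJ

10.388 kJ


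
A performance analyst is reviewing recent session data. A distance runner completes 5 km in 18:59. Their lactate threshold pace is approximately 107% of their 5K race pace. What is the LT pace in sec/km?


Convert to seconds: 18 min 59 s = 1139 s
Pace per km = 1139 / 5 = 227.8 s/km
LT pace = 227.8 * 1.07 = 243.75 s/km

243.75 s/km


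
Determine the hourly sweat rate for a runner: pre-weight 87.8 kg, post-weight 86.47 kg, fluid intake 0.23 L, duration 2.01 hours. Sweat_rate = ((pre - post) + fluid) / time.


Mass lost = 87.8 - 86.47 = 1.33 kg
Add fluid consumed: 1.33 + 0.23 = 1.56 L total sweat
Sweat rate = 1.56 / 2.01 = 0.776 L/h

0.776 L/h


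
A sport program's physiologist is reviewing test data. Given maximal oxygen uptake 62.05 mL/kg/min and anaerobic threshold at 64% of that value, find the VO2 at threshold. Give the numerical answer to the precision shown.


Percentage as decimal = 0.64
VO2 at AT = 62.05 * 0.64 = 39.71 mL/kg/min

39.71 mL/kg/min


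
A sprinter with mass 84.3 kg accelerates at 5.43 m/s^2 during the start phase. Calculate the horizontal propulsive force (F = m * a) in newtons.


F = m * a
= 84.3 * 5.43
= 457.75 N

457.75 N


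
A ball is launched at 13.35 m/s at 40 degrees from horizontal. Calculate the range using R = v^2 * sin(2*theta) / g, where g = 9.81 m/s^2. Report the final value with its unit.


sin(2 * 40) = sin(80) = 0.984808
v^2 = 13.35^2 = 178.2225
R = 178.2225 * 0.984808 / 9.81
= 17.891 m

17.891 m


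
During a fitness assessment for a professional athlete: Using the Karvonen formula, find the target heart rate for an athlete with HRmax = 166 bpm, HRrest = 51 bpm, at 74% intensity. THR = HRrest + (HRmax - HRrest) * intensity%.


HRR = 166 - 51 = 115
THR = 51 + 115 * 0.74
= 51 + 85.1
= 136.1 bpm

136.1 bpm


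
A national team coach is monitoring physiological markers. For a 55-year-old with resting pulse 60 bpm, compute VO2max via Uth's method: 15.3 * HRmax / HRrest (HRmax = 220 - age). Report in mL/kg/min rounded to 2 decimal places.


Step 1: HRmax = 220 - 55 = 165 bpm
Step 2: Ratio = 165 / 60 = 2.75
Step 3: VO2max = 15.3 * 2.75 = 42.08 mL/kg/min

42.08 mL/kg/min


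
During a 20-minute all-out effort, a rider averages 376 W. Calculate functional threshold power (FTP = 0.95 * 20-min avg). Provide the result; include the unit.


FTP = 0.95 * 376
= 357.2 W

357.2 W


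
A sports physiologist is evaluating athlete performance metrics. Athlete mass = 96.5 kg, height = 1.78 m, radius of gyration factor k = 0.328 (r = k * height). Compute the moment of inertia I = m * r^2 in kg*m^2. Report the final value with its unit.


r = k * height = 0.328 * 1.78 = 0.58384 m
r^2 = 0.58384^2 = 0.340869
I = 96.5 * 0.340869 = 32.894 kg*m^2

32.894 kg*m^2


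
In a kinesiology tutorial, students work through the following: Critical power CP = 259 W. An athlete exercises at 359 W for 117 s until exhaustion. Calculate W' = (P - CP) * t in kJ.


P - CP = 359 - 259 = 100 W
W' = 100 * 117 = 11700 J
= 11700 / 1000 = 11.7 kJ

11.7 kJ


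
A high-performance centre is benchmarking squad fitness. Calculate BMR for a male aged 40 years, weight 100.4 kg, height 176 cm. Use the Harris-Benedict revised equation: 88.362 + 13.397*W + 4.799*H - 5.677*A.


Substituting values:
W term = 13.397 * 100.4 = 1345.0588
H term = 4.799 * 176 = 844.624
A term = 5.677 * 40 = 227.08
BMR = 2050.96 kcal/day

2050.96 kcal/day


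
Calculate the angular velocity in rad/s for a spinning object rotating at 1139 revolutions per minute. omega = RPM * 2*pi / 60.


omega = RPM * 2*pi / 60
= 1139 * 6.28318531 / 60
= 119.276 rad/s

119.276 rad/s


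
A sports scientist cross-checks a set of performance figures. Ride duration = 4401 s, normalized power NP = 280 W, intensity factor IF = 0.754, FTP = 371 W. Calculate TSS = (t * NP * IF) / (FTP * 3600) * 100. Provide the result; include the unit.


Numerator = 4401 * 280 * 0.754 = 929139.12
Denominator = 371 * 3600 = 1335600
TSS = 929139.12 / 1335600 * 100
= 69.57

69.57 TSS


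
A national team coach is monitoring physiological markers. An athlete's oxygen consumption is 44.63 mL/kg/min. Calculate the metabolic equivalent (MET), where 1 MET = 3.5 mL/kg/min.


MET = VO2 / 3.5
= 44.63 / 3.5
= 12.75 METs

12.75 METs


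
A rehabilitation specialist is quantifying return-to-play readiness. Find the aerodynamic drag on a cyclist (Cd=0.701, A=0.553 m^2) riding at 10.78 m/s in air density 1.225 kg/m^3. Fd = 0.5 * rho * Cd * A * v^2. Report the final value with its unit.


Fd = 0.5 * 1.225 * 0.701 * 0.553 * 10.78^2
= 0.5 * 1.225 * 0.701 * 0.553 * 116.2084
= 27.592 N

27.592 N


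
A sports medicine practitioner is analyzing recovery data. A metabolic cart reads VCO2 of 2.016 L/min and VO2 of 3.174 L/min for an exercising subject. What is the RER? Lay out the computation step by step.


RER = VCO2 / VO2 = 2.016 / 3.174 = 0.6352

0.6352


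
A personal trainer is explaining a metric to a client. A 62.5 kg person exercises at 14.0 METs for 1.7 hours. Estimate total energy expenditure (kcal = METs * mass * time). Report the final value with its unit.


Energy = METs * mass(kg) * time(h)
= 14.0 * 62.5 * 1.7
= 1487.5 kcal

1487.5 kcal


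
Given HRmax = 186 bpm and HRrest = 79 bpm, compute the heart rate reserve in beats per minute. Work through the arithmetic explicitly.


Heart rate reserve = maximum HR minus resting HR
HRR = 186 - 79 = 107 bpm

107 bpm


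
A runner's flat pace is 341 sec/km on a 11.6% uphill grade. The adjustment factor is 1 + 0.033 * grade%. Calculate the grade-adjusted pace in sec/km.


Factor = 1 + 0.033 * 11.6 = 1.3828
Adjusted pace = 341 * 1.3828
= 471.53 sec/km

471.53 s/km


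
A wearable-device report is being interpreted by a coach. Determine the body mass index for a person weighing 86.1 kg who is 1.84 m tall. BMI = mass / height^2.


BMI = mass / height^2
= 86.1 / 1.84^2
= 86.1 / 3.3856
= 25.43 kg/m^2

25.43 kg/m^2


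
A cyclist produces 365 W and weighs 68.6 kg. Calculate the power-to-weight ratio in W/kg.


P/W = power / mass
= 365 / 68.6
= 5.321 W/kg

5.321 W/kg


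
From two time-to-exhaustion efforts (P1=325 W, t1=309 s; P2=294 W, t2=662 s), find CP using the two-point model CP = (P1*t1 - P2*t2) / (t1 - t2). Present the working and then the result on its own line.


Work in trial 1 = 100425 J
Work in trial 2 = 194628 J
Delta work = -94203 J
Delta time = -353 s
CP = -94203 / -353 = 266.86 W

266.86 W


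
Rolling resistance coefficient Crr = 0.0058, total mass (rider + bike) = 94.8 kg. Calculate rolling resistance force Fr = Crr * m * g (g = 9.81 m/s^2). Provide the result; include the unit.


Fr = Crr * m * g
= 0.0058 * 94.8 * 9.81
= 5.394 N

5.394 N


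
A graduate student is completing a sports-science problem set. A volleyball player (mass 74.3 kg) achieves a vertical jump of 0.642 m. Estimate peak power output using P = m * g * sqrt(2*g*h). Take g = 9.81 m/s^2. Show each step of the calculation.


2 * g * h = 2 * 9.81 * 0.642 = 12.59604
sqrt(12.59604) = 3.54909 m/s
P = 74.3 * 9.81 * 3.54909 = 2586.87 W

2586.87 W


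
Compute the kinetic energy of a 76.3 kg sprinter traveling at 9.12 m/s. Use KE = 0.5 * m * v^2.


Velocity squared = 83.1744
KE = 0.5 * 76.3 * 83.1744 = 3173.1 J

3173.1 J


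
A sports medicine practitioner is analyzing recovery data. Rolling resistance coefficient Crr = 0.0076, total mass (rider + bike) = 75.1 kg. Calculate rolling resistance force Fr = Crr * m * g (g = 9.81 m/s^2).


Fr = Crr * m * g
= 0.0076 * 75.1 * 9.81
= 5.599 N

5.599 N


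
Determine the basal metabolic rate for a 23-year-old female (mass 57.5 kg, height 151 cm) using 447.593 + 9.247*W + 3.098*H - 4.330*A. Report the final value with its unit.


BMR = 447.593 + 9.247*57.5 + 3.098*151 - 4.330*23
= 1347.5 kcal/day

1347.5 kcal/day


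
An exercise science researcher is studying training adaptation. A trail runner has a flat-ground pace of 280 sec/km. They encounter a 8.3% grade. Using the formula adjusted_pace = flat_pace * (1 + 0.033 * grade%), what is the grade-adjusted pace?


Grade factor = 1 + 0.033 * 8.3 = 1.2739
Adjusted = 280 * 1.2739 = 356.69 sec/km

356.69 s/km


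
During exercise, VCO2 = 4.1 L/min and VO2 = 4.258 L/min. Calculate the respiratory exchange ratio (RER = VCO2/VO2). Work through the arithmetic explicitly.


RER = VCO2 / VO2
= 4.1 / 4.258
= 0.9629

0.9629


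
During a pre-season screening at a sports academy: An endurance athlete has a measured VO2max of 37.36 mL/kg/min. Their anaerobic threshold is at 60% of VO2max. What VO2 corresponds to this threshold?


Anaerobic threshold VO2 = VO2max * 60%
= 37.36 * 0.6
= 22.42 mL/kg/min

22.42 mL/kg/min


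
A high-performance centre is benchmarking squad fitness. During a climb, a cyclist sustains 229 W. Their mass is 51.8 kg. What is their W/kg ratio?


Power-to-weight = 229 W / 51.8 kg
= 4.421 W/kg

4.421 W/kg


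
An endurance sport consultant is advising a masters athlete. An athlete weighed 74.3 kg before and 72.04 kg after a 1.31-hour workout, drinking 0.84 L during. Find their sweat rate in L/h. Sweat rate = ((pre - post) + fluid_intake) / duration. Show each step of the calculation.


Body mass change = 2.26 kg
Total sweat loss = 2.26 + 0.84 = 3.1 L
Rate = 3.1 / 1.31 = 2.366 L/h

2.366 L/h


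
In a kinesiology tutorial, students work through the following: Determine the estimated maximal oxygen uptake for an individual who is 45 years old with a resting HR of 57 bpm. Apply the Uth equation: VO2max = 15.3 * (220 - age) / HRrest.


HRmax = 220 - 45 = 175
VO2max = 15.3 * (175 / 57)
= 15.3 * 3.0702
= 46.97 mL/kg/min

46.97 mL/kg/min


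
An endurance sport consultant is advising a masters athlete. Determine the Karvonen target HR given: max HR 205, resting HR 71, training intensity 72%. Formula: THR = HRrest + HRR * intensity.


HRR = HRmax - HRrest = 205 - 71 = 134
THR = 71 + 134 * 0.72
= 167.48 bpm

167.48 bpm


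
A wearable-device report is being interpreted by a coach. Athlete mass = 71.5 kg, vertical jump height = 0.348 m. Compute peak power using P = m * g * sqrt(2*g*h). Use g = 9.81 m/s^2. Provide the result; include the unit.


sqrt(2 * 9.81 * 0.348) = sqrt(6.82776) = 2.612998 m/s
P = 71.5 * 9.81 * 2.612998
= 1832.8 W

1832.8 W


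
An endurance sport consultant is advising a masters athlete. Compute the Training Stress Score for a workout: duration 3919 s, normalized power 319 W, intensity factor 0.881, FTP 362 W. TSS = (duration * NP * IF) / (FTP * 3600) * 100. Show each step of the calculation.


Product = 3919 * 319 * 0.881 = 1101391.841
Base = 362 * 3600 = 1303200
TSS = 1101391.841 / 1303200 * 100 = 84.51

84.51 TSS


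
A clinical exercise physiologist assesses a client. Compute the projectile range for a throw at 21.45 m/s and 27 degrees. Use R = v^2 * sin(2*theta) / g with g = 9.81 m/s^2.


Two times the angle = 54 degrees
sin(54) = 0.809017
R = 460.1025 * 0.809017 / 9.81 = 37.944 m

37.944 m


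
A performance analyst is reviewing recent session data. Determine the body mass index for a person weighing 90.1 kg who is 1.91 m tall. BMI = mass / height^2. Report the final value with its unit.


BMI = mass / height^2
= 90.1 / 1.91^2
= 90.1 / 3.6481
= 24.7 kg/m^2

24.7 kg/m^2


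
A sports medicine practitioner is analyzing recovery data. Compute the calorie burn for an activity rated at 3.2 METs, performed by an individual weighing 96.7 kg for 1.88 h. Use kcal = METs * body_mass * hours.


Product of METs and mass = 3.2 * 96.7 = 309.44
Total kcal = 309.44 * 1.88 = 581.75 kcal

581.75 kcal


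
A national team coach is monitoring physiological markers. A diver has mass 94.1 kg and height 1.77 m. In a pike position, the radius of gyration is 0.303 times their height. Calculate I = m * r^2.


r = 0.303 * 1.77 = 0.53631 m
I = m * r^2 = 94.1 * 0.287628 = 27.066 kg*m^2

27.066 kg*m^2


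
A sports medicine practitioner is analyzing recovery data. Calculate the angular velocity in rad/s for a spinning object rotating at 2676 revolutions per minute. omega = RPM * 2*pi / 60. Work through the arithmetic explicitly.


omega = RPM * 2*pi / 60
= 2676 * 6.28318531 / 60
= 280.23 rad/s

280.23 rad/s


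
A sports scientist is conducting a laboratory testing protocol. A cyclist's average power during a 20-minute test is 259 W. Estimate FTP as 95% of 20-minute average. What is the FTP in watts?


FTP = 20-min power * 0.95
= 259 * 0.95
= 246.05 W

246.05 W


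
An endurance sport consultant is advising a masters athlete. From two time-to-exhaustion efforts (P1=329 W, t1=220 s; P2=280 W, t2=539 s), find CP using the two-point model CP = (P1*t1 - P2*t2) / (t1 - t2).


Work in trial 1 = 72380 J
Work in trial 2 = 150920 J
Delta work = -78540 J
Delta time = -319 s
CP = -78540 / -319 = 246.21 W

246.21 W


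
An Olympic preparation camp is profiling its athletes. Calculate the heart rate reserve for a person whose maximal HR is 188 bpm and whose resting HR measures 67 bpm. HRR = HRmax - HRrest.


HRmax = 188 bpm
HRrest = 67 bpm
HRR = 188 - 67 = 121 bpm

121 bpm


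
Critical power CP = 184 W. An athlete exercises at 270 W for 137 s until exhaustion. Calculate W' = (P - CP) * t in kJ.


P - CP = 270 - 184 = 86 W
W' = 86 * 137 = 11782 J
= 11782 / 1000 = 11.782 kJ

11.782 kJ


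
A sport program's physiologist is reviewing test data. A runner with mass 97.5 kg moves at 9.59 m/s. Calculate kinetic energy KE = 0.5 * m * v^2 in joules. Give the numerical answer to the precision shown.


v^2 = 9.59^2 = 91.9681
KE = 0.5 * 97.5 * 91.9681
= 4483.44 J

4483.44 J


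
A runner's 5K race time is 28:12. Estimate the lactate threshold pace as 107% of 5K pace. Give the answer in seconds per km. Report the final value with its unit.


Total race time = 28*60 + 12 = 1692 seconds
5K pace = 1692 / 5 = 338.4 sec/km
LT pace = 338.4 * 1.07 = 362.09 sec/km

362.09 s/km


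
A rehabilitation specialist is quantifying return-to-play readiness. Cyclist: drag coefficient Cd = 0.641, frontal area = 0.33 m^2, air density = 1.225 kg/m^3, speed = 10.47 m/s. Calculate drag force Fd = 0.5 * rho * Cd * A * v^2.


v^2 = 10.47^2 = 109.6209
Fd = 0.5 * 1.225 * 0.641 * 0.33 * 109.6209
= 14.203 N

14.203 N


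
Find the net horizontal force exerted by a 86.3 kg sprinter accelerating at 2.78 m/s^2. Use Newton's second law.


Newton's second law: F = m * a
F = 86.3 * 2.78 = 239.91 N

239.91 N


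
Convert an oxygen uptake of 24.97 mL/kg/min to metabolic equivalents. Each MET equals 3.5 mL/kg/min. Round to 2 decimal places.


One MET = 3.5 mL/kg/min
Number of METs = 24.97 / 3.5
= 7.13 METs

7.13 METs


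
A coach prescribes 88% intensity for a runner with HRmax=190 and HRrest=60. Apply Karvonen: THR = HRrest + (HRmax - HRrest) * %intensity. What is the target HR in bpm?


Heart rate reserve = 190 - 60 = 130
Intensity fraction = 88 / 100 = 0.88
THR = 60 + 130 * 0.88 = 174.4 bpm

174.4 bpm


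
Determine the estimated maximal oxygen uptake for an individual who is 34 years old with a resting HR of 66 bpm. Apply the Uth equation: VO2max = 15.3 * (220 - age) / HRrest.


HRmax = 220 - 34 = 186
VO2max = 15.3 * (186 / 66)
= 15.3 * 2.8182
= 43.12 mL/kg/min

43.12 mL/kg/min


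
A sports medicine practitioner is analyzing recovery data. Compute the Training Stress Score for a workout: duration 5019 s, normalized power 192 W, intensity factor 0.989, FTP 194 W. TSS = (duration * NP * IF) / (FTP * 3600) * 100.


Product = 5019 * 192 * 0.989 = 953047.872
Base = 194 * 3600 = 698400
TSS = 953047.872 / 698400 * 100 = 136.46

136.46 TSS


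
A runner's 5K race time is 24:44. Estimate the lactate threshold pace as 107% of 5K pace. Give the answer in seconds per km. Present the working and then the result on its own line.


Total race time = 24*60 + 44 = 1484 seconds
5K pace = 1484 / 5 = 296.8 sec/km
LT pace = 296.8 * 1.07 = 317.58 sec/km

317.58 s/km


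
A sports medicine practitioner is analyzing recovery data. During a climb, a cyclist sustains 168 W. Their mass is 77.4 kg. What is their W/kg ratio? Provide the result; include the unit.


Power-to-weight = 168 W / 77.4 kg
= 2.171 W/kg

2.171 W/kg


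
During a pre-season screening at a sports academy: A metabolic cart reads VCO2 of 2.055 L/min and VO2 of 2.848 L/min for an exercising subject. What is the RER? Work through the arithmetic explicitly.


RER = VCO2 / VO2 = 2.055 / 2.848 = 0.7216

0.7216


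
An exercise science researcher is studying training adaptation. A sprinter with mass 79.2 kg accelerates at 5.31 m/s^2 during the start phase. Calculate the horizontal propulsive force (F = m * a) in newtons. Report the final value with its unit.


F = m * a
= 79.2 * 5.31
= 420.55 N

420.55 N


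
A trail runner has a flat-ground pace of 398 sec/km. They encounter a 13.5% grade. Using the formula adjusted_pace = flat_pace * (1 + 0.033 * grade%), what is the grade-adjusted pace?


Grade factor = 1 + 0.033 * 13.5 = 1.4455
Adjusted = 398 * 1.4455 = 575.31 sec/km

575.31 s/km


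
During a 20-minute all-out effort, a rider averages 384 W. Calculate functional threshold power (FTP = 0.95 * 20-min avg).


FTP = 0.95 * 384
= 364.8 W

364.8 W


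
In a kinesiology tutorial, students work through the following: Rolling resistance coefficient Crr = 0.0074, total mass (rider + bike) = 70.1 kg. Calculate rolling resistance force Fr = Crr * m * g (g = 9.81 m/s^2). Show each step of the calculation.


Fr = Crr * m * g
= 0.0074 * 70.1 * 9.81
= 5.089 N

5.089 N


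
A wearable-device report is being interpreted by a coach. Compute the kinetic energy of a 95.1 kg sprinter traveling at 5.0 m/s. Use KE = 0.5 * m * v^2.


Velocity squared = 25.0
KE = 0.5 * 95.1 * 25.0 = 1188.75 J

1188.75 J


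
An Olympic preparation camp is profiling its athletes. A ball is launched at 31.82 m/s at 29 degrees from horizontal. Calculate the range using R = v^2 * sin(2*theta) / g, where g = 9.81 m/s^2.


sin(2 * 29) = sin(58) = 0.848048
v^2 = 31.82^2 = 1012.5124
R = 1012.5124 * 0.848048 / 9.81
= 87.529 m

87.529 m


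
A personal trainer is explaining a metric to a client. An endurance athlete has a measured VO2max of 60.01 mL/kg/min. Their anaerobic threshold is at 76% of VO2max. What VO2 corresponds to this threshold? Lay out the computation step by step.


Anaerobic threshold VO2 = VO2max * 76%
= 60.01 * 0.76
= 45.61 mL/kg/min

45.61 mL/kg/min


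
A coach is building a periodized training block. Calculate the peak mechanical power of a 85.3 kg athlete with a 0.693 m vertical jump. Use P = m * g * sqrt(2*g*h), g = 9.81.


First, sqrt(2gh) = sqrt(2 * 9.81 * 0.693)
= sqrt(13.59666) = 3.687365 m/s
Power = 85.3 * 9.81 * 3.687365 = 3085.56 W

3085.56 W


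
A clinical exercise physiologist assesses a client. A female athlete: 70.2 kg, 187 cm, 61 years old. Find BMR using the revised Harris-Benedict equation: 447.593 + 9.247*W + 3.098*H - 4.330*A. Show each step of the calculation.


Intercept = 447.593
Weight contribution = 9.247 * 70.2 = 649.1394
Height contribution = 3.098 * 187 = 579.326
Age contribution = 4.33 * 61 = 264.13
BMR = 447.593 + 649.1394 + 579.326 - 264.13
= 1411.93 kcal/day

1411.93 kcal/day


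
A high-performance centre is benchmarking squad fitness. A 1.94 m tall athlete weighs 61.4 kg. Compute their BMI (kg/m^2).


height^2 = 3.7636 m^2
BMI = 61.4 / 3.7636 = 16.31 kg/m^2

16.31 kg/m^2


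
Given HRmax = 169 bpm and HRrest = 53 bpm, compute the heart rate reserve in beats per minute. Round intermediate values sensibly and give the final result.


Heart rate reserve = maximum HR minus resting HR
HRR = 169 - 53 = 116 bpm

116 bpm


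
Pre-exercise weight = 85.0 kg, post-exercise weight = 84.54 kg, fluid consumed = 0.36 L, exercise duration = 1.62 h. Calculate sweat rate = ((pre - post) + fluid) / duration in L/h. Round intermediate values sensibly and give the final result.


Weight loss = 85.0 - 84.54 = 0.46 kg (approx L)
Total sweat = 0.46 + 0.36 = 0.82 L
Sweat rate = 0.82 / 1.62 = 0.506 L/h

0.506 L/h


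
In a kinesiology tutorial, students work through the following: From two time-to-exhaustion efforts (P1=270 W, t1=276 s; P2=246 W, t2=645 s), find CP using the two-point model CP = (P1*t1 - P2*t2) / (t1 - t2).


Work in trial 1 = 74520 J
Work in trial 2 = 158670 J
Delta work = -84150 J
Delta time = -369 s
CP = -84150 / -369 = 228.05 W

228.05 W


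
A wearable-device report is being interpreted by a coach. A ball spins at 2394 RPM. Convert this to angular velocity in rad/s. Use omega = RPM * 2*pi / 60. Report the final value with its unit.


omega = 2394 * 2 * pi / 60
= 2394 * 6.28318531 / 60
= 15041.946 / 60
= 250.699 rad/s

250.699 rad/s


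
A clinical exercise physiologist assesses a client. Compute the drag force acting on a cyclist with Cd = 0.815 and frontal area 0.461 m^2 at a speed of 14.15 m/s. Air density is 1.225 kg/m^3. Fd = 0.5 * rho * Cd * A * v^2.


Step 1: v^2 = 200.2225
Step 2: Fd = 0.5 * 1.225 * 0.815 * 0.461 * 200.2225
= 46.076 N

46.076 N


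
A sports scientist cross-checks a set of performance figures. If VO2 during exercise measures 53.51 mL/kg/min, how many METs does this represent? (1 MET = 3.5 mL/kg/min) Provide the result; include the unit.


METs = VO2 / 3.5 = 53.51 / 3.5 = 15.29

15.29 METs


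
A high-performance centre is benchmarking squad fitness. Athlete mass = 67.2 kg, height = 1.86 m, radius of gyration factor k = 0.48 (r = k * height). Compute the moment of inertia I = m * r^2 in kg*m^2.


r = k * height = 0.48 * 1.86 = 0.8928 m
r^2 = 0.8928^2 = 0.797092
I = 67.2 * 0.797092 = 53.565 kg*m^2

53.565 kg*m^2


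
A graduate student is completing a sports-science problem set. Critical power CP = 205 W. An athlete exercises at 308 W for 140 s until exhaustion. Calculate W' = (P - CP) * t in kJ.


P - CP = 308 - 205 = 103 W
W' = 103 * 140 = 14420 J
= 14420 / 1000 = 14.42 kJ

14.42 kJ


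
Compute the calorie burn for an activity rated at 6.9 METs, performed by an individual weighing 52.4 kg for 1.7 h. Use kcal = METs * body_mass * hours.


Product of METs and mass = 6.9 * 52.4 = 361.56
Total kcal = 361.56 * 1.7 = 614.65 kcal

614.65 kcal


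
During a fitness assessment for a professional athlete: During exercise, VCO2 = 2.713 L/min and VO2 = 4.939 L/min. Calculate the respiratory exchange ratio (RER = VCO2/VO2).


RER = VCO2 / VO2
= 2.713 / 4.939
= 0.5493

0.5493


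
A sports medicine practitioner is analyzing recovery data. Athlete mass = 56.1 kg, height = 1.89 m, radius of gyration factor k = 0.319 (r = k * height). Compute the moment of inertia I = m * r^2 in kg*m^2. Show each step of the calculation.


r = k * height = 0.319 * 1.89 = 0.60291 m
r^2 = 0.60291^2 = 0.3635
I = 56.1 * 0.3635 = 20.392 kg*m^2

20.392 kg*m^2


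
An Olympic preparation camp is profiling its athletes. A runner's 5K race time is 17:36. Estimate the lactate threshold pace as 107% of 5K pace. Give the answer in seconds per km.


Total race time = 17*60 + 36 = 1056 seconds
5K pace = 1056 / 5 = 211.2 sec/km
LT pace = 211.2 * 1.07 = 225.98 sec/km

225.98 s/km


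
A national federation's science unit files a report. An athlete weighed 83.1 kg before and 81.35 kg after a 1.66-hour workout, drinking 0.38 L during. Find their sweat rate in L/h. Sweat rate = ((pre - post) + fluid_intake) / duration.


Body mass change = 1.75 kg
Total sweat loss = 1.75 + 0.38 = 2.13 L
Rate = 2.13 / 1.66 = 1.283 L/h

1.283 L/h


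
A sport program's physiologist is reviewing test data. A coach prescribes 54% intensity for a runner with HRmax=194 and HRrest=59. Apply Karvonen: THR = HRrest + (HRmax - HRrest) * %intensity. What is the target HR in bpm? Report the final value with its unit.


Heart rate reserve = 194 - 59 = 135
Intensity fraction = 54 / 100 = 0.54
THR = 59 + 135 * 0.54 = 131.9 bpm

131.9 bpm


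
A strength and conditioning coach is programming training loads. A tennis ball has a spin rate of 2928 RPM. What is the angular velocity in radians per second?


Convert RPM to rad/s: multiply by 2*pi and divide by 60
omega = 2928 * 2 * pi / 60
= 306.619 rad/s

306.619 rad/s


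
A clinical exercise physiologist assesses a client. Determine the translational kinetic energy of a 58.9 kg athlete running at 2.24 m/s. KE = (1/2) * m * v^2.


KE = 0.5 * m * v^2
= 0.5 * 58.9 * 2.24^2
= 0.5 * 58.9 * 5.0176
= 147.77 J

147.77 J


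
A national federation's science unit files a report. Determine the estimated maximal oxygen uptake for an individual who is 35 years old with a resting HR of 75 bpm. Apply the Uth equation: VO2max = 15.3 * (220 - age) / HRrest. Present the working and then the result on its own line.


HRmax = 220 - 35 = 185
VO2max = 15.3 * (185 / 75)
= 15.3 * 2.4667
= 37.74 mL/kg/min

37.74 mL/kg/min


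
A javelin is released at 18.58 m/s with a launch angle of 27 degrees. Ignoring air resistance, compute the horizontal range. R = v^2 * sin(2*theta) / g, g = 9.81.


Launch speed squared = 345.2164
sin(2 * 27 deg) = 0.809017
Range = 345.2164 * 0.809017 / 9.81
= 28.47 m

28.47 m


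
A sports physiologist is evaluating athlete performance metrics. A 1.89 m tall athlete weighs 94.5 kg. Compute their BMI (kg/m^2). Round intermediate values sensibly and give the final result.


height^2 = 3.5721 m^2
BMI = 94.5 / 3.5721 = 26.46 kg/m^2

26.46 kg/m^2


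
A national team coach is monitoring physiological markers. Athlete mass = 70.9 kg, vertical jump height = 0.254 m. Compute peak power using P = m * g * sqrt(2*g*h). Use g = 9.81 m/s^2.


sqrt(2 * 9.81 * 0.254) = sqrt(4.98348) = 2.232371 m/s
P = 70.9 * 9.81 * 2.232371
= 1552.68 W

1552.68 W


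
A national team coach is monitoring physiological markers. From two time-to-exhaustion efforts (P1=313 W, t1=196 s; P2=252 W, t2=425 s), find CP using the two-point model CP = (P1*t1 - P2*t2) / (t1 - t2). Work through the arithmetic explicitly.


Work in trial 1 = 61348 J
Work in trial 2 = 107100 J
Delta work = -45752 J
Delta time = -229 s
CP = -45752 / -229 = 199.79 W

199.79 W


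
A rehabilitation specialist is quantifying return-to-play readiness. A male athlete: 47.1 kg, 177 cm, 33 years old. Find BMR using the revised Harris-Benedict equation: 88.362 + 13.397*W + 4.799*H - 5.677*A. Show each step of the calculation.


Intercept = 88.362
Weight contribution = 13.397 * 47.1 = 630.9987
Height contribution = 4.799 * 177 = 849.423
Age contribution = 5.677 * 33 = 187.341
BMR = 88.362 + 630.9987 + 849.423 - 187.341
= 1381.44 kcal/day

1381.44 kcal/day


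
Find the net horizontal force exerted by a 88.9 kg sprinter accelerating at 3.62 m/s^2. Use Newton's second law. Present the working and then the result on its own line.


Newton's second law: F = m * a
F = 88.9 * 3.62 = 321.82 N

321.82 N


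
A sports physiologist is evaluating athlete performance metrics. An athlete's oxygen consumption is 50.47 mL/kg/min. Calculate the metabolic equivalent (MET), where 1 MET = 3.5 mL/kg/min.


MET = VO2 / 3.5
= 50.47 / 3.5
= 14.42 METs

14.42 METs


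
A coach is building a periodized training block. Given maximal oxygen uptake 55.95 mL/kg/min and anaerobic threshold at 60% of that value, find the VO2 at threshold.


Percentage as decimal = 0.6
VO2 at AT = 55.95 * 0.6 = 33.57 mL/kg/min

33.57 mL/kg/min


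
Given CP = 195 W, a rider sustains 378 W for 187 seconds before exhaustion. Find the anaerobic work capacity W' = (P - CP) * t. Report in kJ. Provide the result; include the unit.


Excess power = 378 - 195 = 183 W
Work above CP = 183 * 187 = 34221 J
W' = 34.221 kJ

34.221 kJ


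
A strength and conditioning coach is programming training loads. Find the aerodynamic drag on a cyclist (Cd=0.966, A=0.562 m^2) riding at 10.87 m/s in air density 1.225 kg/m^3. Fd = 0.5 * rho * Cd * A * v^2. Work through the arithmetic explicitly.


Fd = 0.5 * 1.225 * 0.966 * 0.562 * 10.87^2
= 0.5 * 1.225 * 0.966 * 0.562 * 118.1569
= 39.29 N

39.29 N


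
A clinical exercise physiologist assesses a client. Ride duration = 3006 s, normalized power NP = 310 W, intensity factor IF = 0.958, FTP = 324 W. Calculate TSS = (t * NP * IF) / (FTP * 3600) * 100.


Numerator = 3006 * 310 * 0.958 = 892721.88
Denominator = 324 * 3600 = 1166400
TSS = 892721.88 / 1166400 * 100
= 76.54

76.54 TSS


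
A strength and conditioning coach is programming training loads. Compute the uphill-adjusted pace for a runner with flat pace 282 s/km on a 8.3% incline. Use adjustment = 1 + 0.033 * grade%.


Adjustment factor = 1 + 0.033 * 8.3 = 1.2739
Grade-adjusted pace = 282 * 1.2739 = 359.24 s/km

359.24 s/km


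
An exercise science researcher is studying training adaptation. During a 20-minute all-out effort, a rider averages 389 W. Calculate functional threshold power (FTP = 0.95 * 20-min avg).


FTP = 0.95 * 389
= 369.55 W

369.55 W


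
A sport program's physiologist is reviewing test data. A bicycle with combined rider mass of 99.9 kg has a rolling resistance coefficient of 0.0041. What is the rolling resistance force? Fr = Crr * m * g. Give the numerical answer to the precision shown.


Fr = 0.0041 * 99.9 * 9.81
= 0.40959 * 9.81
= 4.018 N

4.018 N


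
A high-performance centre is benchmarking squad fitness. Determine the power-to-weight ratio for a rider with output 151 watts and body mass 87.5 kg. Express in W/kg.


P/W = 151 / 87.5 = 1.726 W/kg

1.726 W/kg


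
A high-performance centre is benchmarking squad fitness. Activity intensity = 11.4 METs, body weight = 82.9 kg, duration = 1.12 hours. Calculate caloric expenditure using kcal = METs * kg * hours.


kcal = 11.4 * 82.9 * 1.12
= 945.06 * 1.12
= 1058.47 kcal

1058.47 kcal


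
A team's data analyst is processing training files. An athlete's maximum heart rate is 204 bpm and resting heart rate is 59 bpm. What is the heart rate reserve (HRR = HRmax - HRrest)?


HRR = HRmax - HRrest
= 204 - 59
= 145 bpm

145 bpm


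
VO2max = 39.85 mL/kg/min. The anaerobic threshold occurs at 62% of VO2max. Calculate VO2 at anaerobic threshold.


AT fraction = 62 / 100 = 0.62
AT VO2 = 39.85 * 0.62
= 24.71 mL/kg/min

24.71 mL/kg/min


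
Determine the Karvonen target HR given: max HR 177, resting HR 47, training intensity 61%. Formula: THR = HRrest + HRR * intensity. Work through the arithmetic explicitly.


HRR = HRmax - HRrest = 177 - 47 = 130
THR = 47 + 130 * 0.61
= 126.3 bpm

126.3 bpm


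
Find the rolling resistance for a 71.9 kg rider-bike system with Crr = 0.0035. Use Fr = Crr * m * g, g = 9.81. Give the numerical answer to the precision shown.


m * g = 71.9 * 9.81 = 705.339 N
Fr = 0.0035 * 705.339 = 2.469 N

2.469 N


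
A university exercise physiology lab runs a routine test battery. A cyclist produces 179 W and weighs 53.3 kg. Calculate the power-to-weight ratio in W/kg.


P/W = power / mass
= 179 / 53.3
= 3.358 W/kg

3.358 W/kg


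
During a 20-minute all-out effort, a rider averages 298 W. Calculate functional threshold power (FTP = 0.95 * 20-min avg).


FTP = 0.95 * 298
= 283.1 W

283.1 W


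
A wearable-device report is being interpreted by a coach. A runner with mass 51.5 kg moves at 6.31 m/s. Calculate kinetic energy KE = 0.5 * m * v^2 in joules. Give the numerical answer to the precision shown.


v^2 = 6.31^2 = 39.8161
KE = 0.5 * 51.5 * 39.8161
= 1025.26 J

1025.26 J


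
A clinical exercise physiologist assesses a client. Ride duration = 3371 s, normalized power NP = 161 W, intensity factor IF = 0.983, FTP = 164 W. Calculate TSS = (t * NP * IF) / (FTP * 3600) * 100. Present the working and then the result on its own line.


Numerator = 3371 * 161 * 0.983 = 533504.573
Denominator = 164 * 3600 = 590400
TSS = 533504.573 / 590400 * 100
= 90.36

90.36 TSS


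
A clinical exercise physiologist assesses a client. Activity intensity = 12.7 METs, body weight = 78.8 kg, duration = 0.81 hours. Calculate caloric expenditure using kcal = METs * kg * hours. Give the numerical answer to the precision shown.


kcal = 12.7 * 78.8 * 0.81
= 1000.76 * 0.81
= 810.62 kcal

810.62 kcal


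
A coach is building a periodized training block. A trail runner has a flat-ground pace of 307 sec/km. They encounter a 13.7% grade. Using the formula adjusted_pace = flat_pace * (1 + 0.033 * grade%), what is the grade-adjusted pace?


Grade factor = 1 + 0.033 * 13.7 = 1.4521
Adjusted = 307 * 1.4521 = 445.79 sec/km

445.79 s/km


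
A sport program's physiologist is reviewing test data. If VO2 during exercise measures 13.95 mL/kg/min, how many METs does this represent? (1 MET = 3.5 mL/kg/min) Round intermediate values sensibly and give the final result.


METs = VO2 / 3.5 = 13.95 / 3.5 = 3.99

3.99 METs


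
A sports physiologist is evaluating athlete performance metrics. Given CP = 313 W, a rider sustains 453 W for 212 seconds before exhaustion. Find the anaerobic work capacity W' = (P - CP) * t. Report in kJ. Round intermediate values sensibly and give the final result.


Excess power = 453 - 313 = 140 W
Work above CP = 140 * 212 = 29680 J
W' = 29.68 kJ

29.68 kJ


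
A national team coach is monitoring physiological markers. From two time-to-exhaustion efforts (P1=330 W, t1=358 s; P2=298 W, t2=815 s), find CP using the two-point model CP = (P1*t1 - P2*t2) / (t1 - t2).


Work in trial 1 = 118140 J
Work in trial 2 = 242870 J
Delta work = -124730 J
Delta time = -457 s
CP = -124730 / -457 = 272.93 W

272.93 W


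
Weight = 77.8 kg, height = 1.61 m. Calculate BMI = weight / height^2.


height^2 = 1.61^2 = 2.5921
BMI = 77.8 / 2.5921 = 30.01 kg/m^2

30.01 kg/m^2


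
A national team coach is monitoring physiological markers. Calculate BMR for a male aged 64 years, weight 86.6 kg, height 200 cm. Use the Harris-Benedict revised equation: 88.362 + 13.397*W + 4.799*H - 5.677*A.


Substituting values:
W term = 13.397 * 86.6 = 1160.1802
H term = 4.799 * 200 = 959.8
A term = 5.677 * 64 = 363.328
BMR = 1845.01 kcal/day

1845.01 kcal/day


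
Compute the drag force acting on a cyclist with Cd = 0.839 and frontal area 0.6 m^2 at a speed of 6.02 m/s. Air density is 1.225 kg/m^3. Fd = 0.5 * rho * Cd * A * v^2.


Step 1: v^2 = 36.2404
Step 2: Fd = 0.5 * 1.225 * 0.839 * 0.6 * 36.2404
= 11.174 N

11.174 N


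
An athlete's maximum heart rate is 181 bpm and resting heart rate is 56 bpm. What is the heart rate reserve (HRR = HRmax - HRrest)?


HRR = HRmax - HRrest
= 181 - 56
= 125 bpm

125 bpm


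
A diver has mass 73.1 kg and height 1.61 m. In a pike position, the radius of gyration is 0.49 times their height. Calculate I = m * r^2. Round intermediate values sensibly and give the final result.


r = 0.49 * 1.61 = 0.7889 m
I = m * r^2 = 73.1 * 0.622363 = 45.495 kg*m^2

45.495 kg*m^2


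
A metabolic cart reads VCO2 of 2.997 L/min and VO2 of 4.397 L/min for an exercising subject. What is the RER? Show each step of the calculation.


RER = VCO2 / VO2 = 2.997 / 4.397 = 0.6816

0.6816


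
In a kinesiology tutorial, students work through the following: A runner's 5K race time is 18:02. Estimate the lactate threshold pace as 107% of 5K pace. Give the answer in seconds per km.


Total race time = 18*60 + 2 = 1082 seconds
5K pace = 1082 / 5 = 216.4 sec/km
LT pace = 216.4 * 1.07 = 231.55 sec/km

231.55 s/km


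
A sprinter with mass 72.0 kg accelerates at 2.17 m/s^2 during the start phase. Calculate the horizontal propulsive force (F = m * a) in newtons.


F = m * a
= 72.0 * 2.17
= 156.24 N

156.24 N


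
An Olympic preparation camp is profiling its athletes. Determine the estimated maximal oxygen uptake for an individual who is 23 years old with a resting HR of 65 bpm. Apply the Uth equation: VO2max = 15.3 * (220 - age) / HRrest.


HRmax = 220 - 23 = 197
VO2max = 15.3 * (197 / 65)
= 15.3 * 3.0308
= 46.37 mL/kg/min

46.37 mL/kg/min


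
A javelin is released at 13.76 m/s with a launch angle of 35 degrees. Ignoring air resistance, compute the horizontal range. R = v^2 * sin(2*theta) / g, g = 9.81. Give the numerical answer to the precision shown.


Launch speed squared = 189.3376
sin(2 * 35 deg) = 0.939693
Range = 189.3376 * 0.939693 / 9.81
= 18.137 m

18.137 m


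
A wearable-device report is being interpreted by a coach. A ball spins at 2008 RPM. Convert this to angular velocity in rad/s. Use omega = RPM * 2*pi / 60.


omega = 2008 * 2 * pi / 60
= 2008 * 6.28318531 / 60
= 12616.636 / 60
= 210.277 rad/s

210.277 rad/s
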